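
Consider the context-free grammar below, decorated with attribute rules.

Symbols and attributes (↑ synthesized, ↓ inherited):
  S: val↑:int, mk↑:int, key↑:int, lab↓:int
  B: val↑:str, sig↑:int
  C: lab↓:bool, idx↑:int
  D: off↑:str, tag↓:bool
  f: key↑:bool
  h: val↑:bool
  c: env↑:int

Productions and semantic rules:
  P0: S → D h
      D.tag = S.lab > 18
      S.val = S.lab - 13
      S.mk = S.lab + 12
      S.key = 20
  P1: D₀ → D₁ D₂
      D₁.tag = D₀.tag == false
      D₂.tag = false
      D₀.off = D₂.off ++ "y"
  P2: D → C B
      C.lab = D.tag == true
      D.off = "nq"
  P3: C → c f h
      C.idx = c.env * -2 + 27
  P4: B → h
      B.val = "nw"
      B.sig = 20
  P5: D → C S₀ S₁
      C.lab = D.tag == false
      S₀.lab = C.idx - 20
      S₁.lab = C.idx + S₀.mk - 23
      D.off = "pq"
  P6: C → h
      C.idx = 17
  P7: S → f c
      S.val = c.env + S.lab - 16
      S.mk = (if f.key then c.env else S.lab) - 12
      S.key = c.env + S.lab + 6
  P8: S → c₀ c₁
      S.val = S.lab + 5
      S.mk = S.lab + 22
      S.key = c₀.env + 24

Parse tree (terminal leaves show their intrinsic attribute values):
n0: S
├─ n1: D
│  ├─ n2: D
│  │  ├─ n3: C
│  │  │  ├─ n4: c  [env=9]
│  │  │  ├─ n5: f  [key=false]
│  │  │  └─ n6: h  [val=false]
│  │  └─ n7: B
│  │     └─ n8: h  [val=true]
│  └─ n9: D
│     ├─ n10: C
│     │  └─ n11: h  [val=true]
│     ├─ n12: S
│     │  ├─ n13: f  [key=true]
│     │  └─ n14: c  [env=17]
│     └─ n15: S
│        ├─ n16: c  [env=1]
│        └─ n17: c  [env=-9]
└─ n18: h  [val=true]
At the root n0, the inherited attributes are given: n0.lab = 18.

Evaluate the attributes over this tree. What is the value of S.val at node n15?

4

1. n0.lab = 18  [given at root]
2. n1.tag = false  [S.lab > 18]
3. n2.tag = true  [D₀.tag == false]
4. n3.lab = true  [D.tag == true]
5. n4.env = 9  [terminal]
6. n5.key = false  [terminal]
7. n6.val = false  [terminal]
8. n3.idx = 9  [c.env * -2 + 27]
9. n8.val = true  [terminal]
10. n7.val = "nw"  ["nw"]
11. n7.sig = 20  [20]
12. n2.off = "nq"  ["nq"]
13. n9.tag = false  [false]
14. n10.lab = true  [D.tag == false]
15. n11.val = true  [terminal]
16. n10.idx = 17  [17]
17. n12.lab = -3  [C.idx - 20]
18. n13.key = true  [terminal]
19. n14.env = 17  [terminal]
20. n12.val = -2  [c.env + S.lab - 16]
21. n12.mk = 5  [(if f.key then c.env else S.lab) - 12]
22. n12.key = 20  [c.env + S.lab + 6]
23. n15.lab = -1  [C.idx + S₀.mk - 23]
24. n16.env = 1  [terminal]
25. n17.env = -9  [terminal]
26. n15.val = 4  [S.lab + 5]
27. n15.mk = 21  [S.lab + 22]
28. n15.key = 25  [c₀.env + 24]
29. n9.off = "pq"  ["pq"]
30. n1.off = "pqy"  [D₂.off ++ "y"]
31. n18.val = true  [terminal]
32. n0.val = 5  [S.lab - 13]
33. n0.mk = 30  [S.lab + 12]
34. n0.key = 20  [20]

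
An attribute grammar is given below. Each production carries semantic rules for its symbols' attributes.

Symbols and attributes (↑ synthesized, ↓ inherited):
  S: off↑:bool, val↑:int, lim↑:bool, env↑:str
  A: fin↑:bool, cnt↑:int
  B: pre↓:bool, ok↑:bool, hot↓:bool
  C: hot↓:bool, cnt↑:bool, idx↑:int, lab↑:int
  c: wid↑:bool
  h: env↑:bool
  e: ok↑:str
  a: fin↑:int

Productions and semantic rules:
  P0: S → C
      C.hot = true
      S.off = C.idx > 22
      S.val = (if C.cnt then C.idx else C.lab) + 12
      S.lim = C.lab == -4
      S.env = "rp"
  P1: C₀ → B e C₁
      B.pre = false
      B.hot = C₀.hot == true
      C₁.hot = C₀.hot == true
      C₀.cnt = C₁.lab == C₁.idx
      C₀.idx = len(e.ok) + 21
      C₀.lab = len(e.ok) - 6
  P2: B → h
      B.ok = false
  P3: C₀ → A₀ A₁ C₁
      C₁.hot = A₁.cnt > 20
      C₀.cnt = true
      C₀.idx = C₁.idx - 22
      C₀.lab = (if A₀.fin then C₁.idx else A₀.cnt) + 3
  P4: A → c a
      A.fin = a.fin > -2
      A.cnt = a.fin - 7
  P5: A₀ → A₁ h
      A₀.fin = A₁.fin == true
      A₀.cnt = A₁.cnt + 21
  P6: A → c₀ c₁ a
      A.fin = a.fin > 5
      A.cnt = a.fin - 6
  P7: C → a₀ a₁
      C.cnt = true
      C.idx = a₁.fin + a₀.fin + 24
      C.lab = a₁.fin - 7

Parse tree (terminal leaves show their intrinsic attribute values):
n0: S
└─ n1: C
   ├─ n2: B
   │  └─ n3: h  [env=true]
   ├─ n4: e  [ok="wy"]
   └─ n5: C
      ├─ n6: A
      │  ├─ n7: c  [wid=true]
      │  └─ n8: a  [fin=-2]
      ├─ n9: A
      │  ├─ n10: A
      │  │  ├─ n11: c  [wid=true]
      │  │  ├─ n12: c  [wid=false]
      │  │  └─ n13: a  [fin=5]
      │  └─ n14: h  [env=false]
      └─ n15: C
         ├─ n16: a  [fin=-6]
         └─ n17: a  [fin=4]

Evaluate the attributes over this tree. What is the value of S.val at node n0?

1. n1.hot = true  [true]
2. n2.pre = false  [false]
3. n2.hot = true  [C₀.hot == true]
4. n3.env = true  [terminal]
5. n2.ok = false  [false]
6. n4.ok = "wy"  [terminal]
7. n5.hot = true  [C₀.hot == true]
8. n7.wid = true  [terminal]
9. n8.fin = -2  [terminal]
10. n6.fin = false  [a.fin > -2]
11. n6.cnt = -9  [a.fin - 7]
12. n11.wid = true  [terminal]
13. n12.wid = false  [terminal]
14. n13.fin = 5  [terminal]
15. n10.fin = false  [a.fin > 5]
16. n10.cnt = -1  [a.fin - 6]
17. n14.env = false  [terminal]
18. n9.fin = false  [A₁.fin == true]
19. n9.cnt = 20  [A₁.cnt + 21]
20. n15.hot = false  [A₁.cnt > 20]
21. n16.fin = -6  [terminal]
22. n17.fin = 4  [terminal]
23. n15.cnt = true  [true]
24. n15.idx = 22  [a₁.fin + a₀.fin + 24]
25. n15.lab = -3  [a₁.fin - 7]
26. n5.cnt = true  [true]
27. n5.idx = 0  [C₁.idx - 22]
28. n5.lab = -6  [(if A₀.fin then C₁.idx else A₀.cnt) + 3]
29. n1.cnt = false  [C₁.lab == C₁.idx]
30. n1.idx = 23  [len(e.ok) + 21]
31. n1.lab = -4  [len(e.ok) - 6]
32. n0.off = true  [C.idx > 22]
33. n0.val = 8  [(if C.cnt then C.idx else C.lab) + 12]
34. n0.lim = true  [C.lab == -4]
35. n0.env = "rp"  ["rp"]

8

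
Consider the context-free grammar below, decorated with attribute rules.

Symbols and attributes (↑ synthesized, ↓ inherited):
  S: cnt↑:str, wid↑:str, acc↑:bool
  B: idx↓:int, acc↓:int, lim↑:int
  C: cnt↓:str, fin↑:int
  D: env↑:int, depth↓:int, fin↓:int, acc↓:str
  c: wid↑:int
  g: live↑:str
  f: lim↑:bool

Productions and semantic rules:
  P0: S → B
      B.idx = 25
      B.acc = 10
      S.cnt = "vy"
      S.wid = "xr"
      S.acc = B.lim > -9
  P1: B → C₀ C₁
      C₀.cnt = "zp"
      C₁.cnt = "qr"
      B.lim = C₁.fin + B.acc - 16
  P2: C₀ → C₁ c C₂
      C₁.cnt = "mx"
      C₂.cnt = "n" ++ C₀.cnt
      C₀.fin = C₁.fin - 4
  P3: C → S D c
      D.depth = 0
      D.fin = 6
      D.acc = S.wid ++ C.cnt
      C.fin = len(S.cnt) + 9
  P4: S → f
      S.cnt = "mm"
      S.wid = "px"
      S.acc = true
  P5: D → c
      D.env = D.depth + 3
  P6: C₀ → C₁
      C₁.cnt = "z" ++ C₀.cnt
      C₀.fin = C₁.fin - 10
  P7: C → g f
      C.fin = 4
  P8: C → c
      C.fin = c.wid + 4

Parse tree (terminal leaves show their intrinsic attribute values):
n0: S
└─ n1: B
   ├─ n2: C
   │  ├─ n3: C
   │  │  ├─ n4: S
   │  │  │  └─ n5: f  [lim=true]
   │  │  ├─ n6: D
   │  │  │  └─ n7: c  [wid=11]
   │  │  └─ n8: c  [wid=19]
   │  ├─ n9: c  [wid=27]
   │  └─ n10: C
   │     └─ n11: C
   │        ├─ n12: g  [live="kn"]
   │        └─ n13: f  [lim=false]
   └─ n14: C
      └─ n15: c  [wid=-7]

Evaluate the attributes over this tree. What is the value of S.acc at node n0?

false

1. n1.idx = 25  [25]
2. n1.acc = 10  [10]
3. n2.cnt = "zp"  ["zp"]
4. n3.cnt = "mx"  ["mx"]
5. n5.lim = true  [terminal]
6. n4.cnt = "mm"  ["mm"]
7. n4.wid = "px"  ["px"]
8. n4.acc = true  [true]
9. n6.depth = 0  [0]
10. n6.fin = 6  [6]
11. n6.acc = "pxmx"  [S.wid ++ C.cnt]
12. n7.wid = 11  [terminal]
13. n6.env = 3  [D.depth + 3]
14. n8.wid = 19  [terminal]
15. n3.fin = 11  [len(S.cnt) + 9]
16. n9.wid = 27  [terminal]
17. n10.cnt = "nzp"  ["n" ++ C₀.cnt]
18. n11.cnt = "znzp"  ["z" ++ C₀.cnt]
19. n12.live = "kn"  [terminal]
20. n13.lim = false  [terminal]
21. n11.fin = 4  [4]
22. n10.fin = -6  [C₁.fin - 10]
23. n2.fin = 7  [C₁.fin - 4]
24. n14.cnt = "qr"  ["qr"]
25. n15.wid = -7  [terminal]
26. n14.fin = -3  [c.wid + 4]
27. n1.lim = -9  [C₁.fin + B.acc - 16]
28. n0.cnt = "vy"  ["vy"]
29. n0.wid = "xr"  ["xr"]
30. n0.acc = false  [B.lim > -9]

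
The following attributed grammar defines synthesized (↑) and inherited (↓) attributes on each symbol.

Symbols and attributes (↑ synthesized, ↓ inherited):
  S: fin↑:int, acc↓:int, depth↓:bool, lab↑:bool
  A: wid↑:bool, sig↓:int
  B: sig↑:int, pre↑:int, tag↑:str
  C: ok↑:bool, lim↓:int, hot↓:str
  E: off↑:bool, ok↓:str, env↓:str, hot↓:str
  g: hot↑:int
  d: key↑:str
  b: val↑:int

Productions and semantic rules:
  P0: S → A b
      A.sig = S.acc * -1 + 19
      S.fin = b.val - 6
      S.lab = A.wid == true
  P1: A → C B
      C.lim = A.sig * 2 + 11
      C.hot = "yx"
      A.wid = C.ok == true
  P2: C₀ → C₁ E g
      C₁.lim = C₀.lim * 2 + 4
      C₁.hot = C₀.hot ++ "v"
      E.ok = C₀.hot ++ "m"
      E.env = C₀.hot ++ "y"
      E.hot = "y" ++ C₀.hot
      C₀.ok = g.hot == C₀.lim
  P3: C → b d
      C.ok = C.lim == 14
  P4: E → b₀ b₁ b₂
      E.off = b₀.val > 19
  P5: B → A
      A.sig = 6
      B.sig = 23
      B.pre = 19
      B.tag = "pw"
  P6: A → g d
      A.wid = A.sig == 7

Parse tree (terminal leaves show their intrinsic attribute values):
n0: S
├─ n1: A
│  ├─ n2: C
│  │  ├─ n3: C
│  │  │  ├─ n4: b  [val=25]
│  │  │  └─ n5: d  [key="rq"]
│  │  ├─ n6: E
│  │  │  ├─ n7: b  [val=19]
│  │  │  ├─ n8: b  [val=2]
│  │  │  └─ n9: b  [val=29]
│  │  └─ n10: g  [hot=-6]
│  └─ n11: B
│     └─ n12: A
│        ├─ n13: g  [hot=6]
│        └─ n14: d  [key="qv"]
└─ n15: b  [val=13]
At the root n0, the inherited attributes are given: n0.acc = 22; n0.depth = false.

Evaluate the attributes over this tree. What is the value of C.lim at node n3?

14

1. n0.acc = 22  [given at root]
2. n0.depth = false  [given at root]
3. n1.sig = -3  [S.acc * -1 + 19]
4. n2.lim = 5  [A.sig * 2 + 11]
5. n2.hot = "yx"  ["yx"]
6. n3.lim = 14  [C₀.lim * 2 + 4]
7. n3.hot = "yxv"  [C₀.hot ++ "v"]
8. n4.val = 25  [terminal]
9. n5.key = "rq"  [terminal]
10. n3.ok = true  [C.lim == 14]
11. n6.ok = "yxm"  [C₀.hot ++ "m"]
12. n6.env = "yxy"  [C₀.hot ++ "y"]
13. n6.hot = "yyx"  ["y" ++ C₀.hot]
14. n7.val = 19  [terminal]
15. n8.val = 2  [terminal]
16. n9.val = 29  [terminal]
17. n6.off = false  [b₀.val > 19]
18. n10.hot = -6  [terminal]
19. n2.ok = false  [g.hot == C₀.lim]
20. n12.sig = 6  [6]
21. n13.hot = 6  [terminal]
22. n14.key = "qv"  [terminal]
23. n12.wid = false  [A.sig == 7]
24. n11.sig = 23  [23]
25. n11.pre = 19  [19]
26. n11.tag = "pw"  ["pw"]
27. n1.wid = false  [C.ok == true]
28. n15.val = 13  [terminal]
29. n0.fin = 7  [b.val - 6]
30. n0.lab = false  [A.wid == true]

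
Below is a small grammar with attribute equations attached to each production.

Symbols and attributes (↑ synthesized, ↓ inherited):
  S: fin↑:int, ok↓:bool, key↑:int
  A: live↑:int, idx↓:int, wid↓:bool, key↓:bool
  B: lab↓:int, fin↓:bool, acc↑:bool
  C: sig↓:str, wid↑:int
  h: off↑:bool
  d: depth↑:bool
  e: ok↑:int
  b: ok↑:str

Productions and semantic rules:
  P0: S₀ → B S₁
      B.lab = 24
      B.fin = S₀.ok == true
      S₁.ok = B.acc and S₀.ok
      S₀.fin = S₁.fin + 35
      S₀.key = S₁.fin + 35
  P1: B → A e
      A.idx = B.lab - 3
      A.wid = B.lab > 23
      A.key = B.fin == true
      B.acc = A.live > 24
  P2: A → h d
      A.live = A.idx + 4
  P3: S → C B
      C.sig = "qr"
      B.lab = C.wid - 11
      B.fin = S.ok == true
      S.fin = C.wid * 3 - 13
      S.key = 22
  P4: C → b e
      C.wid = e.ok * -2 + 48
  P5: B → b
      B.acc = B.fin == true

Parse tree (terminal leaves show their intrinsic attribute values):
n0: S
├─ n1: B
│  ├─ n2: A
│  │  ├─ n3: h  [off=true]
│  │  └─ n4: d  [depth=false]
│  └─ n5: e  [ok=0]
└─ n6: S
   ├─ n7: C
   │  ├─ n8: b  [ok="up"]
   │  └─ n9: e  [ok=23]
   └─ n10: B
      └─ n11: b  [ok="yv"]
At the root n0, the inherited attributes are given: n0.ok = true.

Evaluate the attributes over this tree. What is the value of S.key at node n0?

28

1. n0.ok = true  [given at root]
2. n1.lab = 24  [24]
3. n1.fin = true  [S₀.ok == true]
4. n2.idx = 21  [B.lab - 3]
5. n2.wid = true  [B.lab > 23]
6. n2.key = true  [B.fin == true]
7. n3.off = true  [terminal]
8. n4.depth = false  [terminal]
9. n2.live = 25  [A.idx + 4]
10. n5.ok = 0  [terminal]
11. n1.acc = true  [A.live > 24]
12. n6.ok = true  [B.acc and S₀.ok]
13. n7.sig = "qr"  ["qr"]
14. n8.ok = "up"  [terminal]
15. n9.ok = 23  [terminal]
16. n7.wid = 2  [e.ok * -2 + 48]
17. n10.lab = -9  [C.wid - 11]
18. n10.fin = true  [S.ok == true]
19. n11.ok = "yv"  [terminal]
20. n10.acc = true  [B.fin == true]
21. n6.fin = -7  [C.wid * 3 - 13]
22. n6.key = 22  [22]
23. n0.fin = 28  [S₁.fin + 35]
24. n0.key = 28  [S₁.fin + 35]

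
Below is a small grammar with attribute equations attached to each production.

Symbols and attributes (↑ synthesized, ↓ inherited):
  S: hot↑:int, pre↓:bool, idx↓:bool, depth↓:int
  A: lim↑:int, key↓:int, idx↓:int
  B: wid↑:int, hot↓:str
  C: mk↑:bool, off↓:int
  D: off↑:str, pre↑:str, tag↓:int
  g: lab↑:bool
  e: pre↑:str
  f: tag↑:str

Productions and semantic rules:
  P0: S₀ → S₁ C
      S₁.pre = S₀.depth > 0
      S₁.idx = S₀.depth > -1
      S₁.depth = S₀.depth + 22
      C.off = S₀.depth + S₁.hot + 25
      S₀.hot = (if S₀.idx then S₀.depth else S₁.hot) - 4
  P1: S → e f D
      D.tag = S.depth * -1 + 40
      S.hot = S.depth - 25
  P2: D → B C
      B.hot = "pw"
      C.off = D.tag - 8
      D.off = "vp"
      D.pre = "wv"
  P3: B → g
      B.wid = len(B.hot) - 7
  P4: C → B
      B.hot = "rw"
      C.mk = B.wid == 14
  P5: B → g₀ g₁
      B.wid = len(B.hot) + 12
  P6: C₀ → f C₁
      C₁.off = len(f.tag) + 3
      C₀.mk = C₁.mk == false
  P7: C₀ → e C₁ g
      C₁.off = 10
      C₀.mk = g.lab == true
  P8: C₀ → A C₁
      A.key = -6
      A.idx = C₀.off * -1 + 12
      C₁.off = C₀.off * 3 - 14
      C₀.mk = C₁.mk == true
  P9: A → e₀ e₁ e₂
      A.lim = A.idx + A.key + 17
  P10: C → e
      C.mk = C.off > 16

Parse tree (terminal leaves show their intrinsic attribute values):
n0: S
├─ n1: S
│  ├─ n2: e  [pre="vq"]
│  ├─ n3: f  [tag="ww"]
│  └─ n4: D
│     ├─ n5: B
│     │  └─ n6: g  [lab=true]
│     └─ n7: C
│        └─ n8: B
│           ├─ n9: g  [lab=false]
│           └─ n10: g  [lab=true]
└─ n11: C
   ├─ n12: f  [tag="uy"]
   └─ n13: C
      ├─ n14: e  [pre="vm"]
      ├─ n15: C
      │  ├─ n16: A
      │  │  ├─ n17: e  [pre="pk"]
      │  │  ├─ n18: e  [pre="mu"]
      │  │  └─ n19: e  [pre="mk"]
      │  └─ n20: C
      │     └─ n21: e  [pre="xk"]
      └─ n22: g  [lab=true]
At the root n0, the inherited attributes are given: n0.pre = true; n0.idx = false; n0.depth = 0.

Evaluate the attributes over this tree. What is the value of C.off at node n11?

1. n0.pre = true  [given at root]
2. n0.idx = false  [given at root]
3. n0.depth = 0  [given at root]
4. n1.pre = false  [S₀.depth > 0]
5. n1.idx = true  [S₀.depth > -1]
6. n1.depth = 22  [S₀.depth + 22]
7. n2.pre = "vq"  [terminal]
8. n3.tag = "ww"  [terminal]
9. n4.tag = 18  [S.depth * -1 + 40]
10. n5.hot = "pw"  ["pw"]
11. n6.lab = true  [terminal]
12. n5.wid = -5  [len(B.hot) - 7]
13. n7.off = 10  [D.tag - 8]
14. n8.hot = "rw"  ["rw"]
15. n9.lab = false  [terminal]
16. n10.lab = true  [terminal]
17. n8.wid = 14  [len(B.hot) + 12]
18. n7.mk = true  [B.wid == 14]
19. n4.off = "vp"  ["vp"]
20. n4.pre = "wv"  ["wv"]
21. n1.hot = -3  [S.depth - 25]
22. n11.off = 22  [S₀.depth + S₁.hot + 25]
23. n12.tag = "uy"  [terminal]
24. n13.off = 5  [len(f.tag) + 3]
25. n14.pre = "vm"  [terminal]
26. n15.off = 10  [10]
27. n16.key = -6  [-6]
28. n16.idx = 2  [C₀.off * -1 + 12]
29. n17.pre = "pk"  [terminal]
30. n18.pre = "mu"  [terminal]
31. n19.pre = "mk"  [terminal]
32. n16.lim = 13  [A.idx + A.key + 17]
33. n20.off = 16  [C₀.off * 3 - 14]
34. n21.pre = "xk"  [terminal]
35. n20.mk = false  [C.off > 16]
36. n15.mk = false  [C₁.mk == true]
37. n22.lab = true  [terminal]
38. n13.mk = true  [g.lab == true]
39. n11.mk = false  [C₁.mk == false]
40. n0.hot = -7  [(if S₀.idx then S₀.depth else S₁.hot) - 4]

22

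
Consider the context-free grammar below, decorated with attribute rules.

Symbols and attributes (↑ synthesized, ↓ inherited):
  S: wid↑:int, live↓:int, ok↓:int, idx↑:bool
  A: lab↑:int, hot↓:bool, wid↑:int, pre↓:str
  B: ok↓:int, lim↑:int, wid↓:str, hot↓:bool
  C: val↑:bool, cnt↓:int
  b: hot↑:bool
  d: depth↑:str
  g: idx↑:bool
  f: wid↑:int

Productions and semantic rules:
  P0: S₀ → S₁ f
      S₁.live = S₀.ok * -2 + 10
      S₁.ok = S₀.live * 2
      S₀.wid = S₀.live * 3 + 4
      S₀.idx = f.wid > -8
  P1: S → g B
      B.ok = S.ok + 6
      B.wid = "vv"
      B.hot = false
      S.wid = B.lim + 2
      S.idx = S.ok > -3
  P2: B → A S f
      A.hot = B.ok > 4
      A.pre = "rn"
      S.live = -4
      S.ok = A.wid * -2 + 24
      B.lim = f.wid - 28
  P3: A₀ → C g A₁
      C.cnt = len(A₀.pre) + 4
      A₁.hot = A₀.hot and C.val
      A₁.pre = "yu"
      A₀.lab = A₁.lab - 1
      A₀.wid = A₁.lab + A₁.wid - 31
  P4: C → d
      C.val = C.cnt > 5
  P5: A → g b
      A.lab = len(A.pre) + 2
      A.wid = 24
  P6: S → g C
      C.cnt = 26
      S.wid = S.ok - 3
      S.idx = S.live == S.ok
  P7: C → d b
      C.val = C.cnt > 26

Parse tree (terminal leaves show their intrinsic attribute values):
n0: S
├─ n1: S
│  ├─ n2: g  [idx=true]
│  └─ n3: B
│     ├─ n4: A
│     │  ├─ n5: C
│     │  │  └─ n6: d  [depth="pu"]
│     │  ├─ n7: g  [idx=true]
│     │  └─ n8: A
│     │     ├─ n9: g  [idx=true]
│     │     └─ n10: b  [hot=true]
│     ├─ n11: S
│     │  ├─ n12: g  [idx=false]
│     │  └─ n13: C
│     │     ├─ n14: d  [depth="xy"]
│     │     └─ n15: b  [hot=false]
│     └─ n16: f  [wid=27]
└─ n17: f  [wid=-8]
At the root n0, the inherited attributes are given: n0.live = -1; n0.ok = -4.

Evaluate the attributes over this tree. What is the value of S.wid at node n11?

27

1. n0.live = -1  [given at root]
2. n0.ok = -4  [given at root]
3. n1.live = 18  [S₀.ok * -2 + 10]
4. n1.ok = -2  [S₀.live * 2]
5. n2.idx = true  [terminal]
6. n3.ok = 4  [S.ok + 6]
7. n3.wid = "vv"  ["vv"]
8. n3.hot = false  [false]
9. n4.hot = false  [B.ok > 4]
10. n4.pre = "rn"  ["rn"]
11. n5.cnt = 6  [len(A₀.pre) + 4]
12. n6.depth = "pu"  [terminal]
13. n5.val = true  [C.cnt > 5]
14. n7.idx = true  [terminal]
15. n8.hot = false  [A₀.hot and C.val]
16. n8.pre = "yu"  ["yu"]
17. n9.idx = true  [terminal]
18. n10.hot = true  [terminal]
19. n8.lab = 4  [len(A.pre) + 2]
20. n8.wid = 24  [24]
21. n4.lab = 3  [A₁.lab - 1]
22. n4.wid = -3  [A₁.lab + A₁.wid - 31]
23. n11.live = -4  [-4]
24. n11.ok = 30  [A.wid * -2 + 24]
25. n12.idx = false  [terminal]
26. n13.cnt = 26  [26]
27. n14.depth = "xy"  [terminal]
28. n15.hot = false  [terminal]
29. n13.val = false  [C.cnt > 26]
30. n11.wid = 27  [S.ok - 3]
31. n11.idx = false  [S.live == S.ok]
32. n16.wid = 27  [terminal]
33. n3.lim = -1  [f.wid - 28]
34. n1.wid = 1  [B.lim + 2]
35. n1.idx = true  [S.ok > -3]
36. n17.wid = -8  [terminal]
37. n0.wid = 1  [S₀.live * 3 + 4]
38. n0.idx = false  [f.wid > -8]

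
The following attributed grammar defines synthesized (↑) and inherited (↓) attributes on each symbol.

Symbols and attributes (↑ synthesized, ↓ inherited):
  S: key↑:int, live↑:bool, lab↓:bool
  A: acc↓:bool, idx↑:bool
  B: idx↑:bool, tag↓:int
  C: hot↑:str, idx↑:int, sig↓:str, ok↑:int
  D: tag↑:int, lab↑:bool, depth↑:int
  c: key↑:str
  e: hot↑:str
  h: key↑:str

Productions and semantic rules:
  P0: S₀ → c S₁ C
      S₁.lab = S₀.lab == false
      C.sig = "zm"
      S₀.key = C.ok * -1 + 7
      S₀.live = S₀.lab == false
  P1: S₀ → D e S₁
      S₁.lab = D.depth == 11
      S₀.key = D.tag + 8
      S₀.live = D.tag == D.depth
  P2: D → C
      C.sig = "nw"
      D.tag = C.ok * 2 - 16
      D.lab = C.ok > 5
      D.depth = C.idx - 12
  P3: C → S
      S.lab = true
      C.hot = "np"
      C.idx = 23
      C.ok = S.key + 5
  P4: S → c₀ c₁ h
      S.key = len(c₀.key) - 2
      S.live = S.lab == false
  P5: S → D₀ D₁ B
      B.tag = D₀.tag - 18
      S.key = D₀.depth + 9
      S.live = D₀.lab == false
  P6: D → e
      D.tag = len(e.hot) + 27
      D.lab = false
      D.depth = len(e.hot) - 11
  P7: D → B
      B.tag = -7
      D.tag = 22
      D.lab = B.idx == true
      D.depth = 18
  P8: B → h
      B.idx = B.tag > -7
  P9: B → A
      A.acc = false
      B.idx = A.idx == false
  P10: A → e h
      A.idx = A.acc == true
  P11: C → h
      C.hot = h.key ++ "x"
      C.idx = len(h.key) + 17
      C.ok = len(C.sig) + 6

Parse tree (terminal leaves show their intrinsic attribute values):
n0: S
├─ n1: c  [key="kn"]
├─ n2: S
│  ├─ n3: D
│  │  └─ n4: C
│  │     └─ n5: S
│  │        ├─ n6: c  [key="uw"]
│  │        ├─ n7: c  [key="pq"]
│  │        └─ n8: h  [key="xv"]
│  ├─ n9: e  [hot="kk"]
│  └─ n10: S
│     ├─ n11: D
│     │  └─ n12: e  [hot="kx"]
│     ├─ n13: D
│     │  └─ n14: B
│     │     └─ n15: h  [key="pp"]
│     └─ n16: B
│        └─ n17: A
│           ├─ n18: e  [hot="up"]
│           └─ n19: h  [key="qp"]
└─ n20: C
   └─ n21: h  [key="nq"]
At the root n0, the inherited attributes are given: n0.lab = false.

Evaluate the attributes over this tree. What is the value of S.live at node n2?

false

1. n0.lab = false  [given at root]
2. n1.key = "kn"  [terminal]
3. n2.lab = true  [S₀.lab == false]
4. n4.sig = "nw"  ["nw"]
5. n5.lab = true  [true]
6. n6.key = "uw"  [terminal]
7. n7.key = "pq"  [terminal]
8. n8.key = "xv"  [terminal]
9. n5.key = 0  [len(c₀.key) - 2]
10. n5.live = false  [S.lab == false]
11. n4.hot = "np"  ["np"]
12. n4.idx = 23  [23]
13. n4.ok = 5  [S.key + 5]
14. n3.tag = -6  [C.ok * 2 - 16]
15. n3.lab = false  [C.ok > 5]
16. n3.depth = 11  [C.idx - 12]
17. n9.hot = "kk"  [terminal]
18. n10.lab = true  [D.depth == 11]
19. n12.hot = "kx"  [terminal]
20. n11.tag = 29  [len(e.hot) + 27]
21. n11.lab = false  [false]
22. n11.depth = -9  [len(e.hot) - 11]
23. n14.tag = -7  [-7]
24. n15.key = "pp"  [terminal]
25. n14.idx = false  [B.tag > -7]
26. n13.tag = 22  [22]
27. n13.lab = false  [B.idx == true]
28. n13.depth = 18  [18]
29. n16.tag = 11  [D₀.tag - 18]
30. n17.acc = false  [false]
31. n18.hot = "up"  [terminal]
32. n19.key = "qp"  [terminal]
33. n17.idx = false  [A.acc == true]
34. n16.idx = true  [A.idx == false]
35. n10.key = 0  [D₀.depth + 9]
36. n10.live = true  [D₀.lab == false]
37. n2.key = 2  [D.tag + 8]
38. n2.live = false  [D.tag == D.depth]
39. n20.sig = "zm"  ["zm"]
40. n21.key = "nq"  [terminal]
41. n20.hot = "nqx"  [h.key ++ "x"]
42. n20.idx = 19  [len(h.key) + 17]
43. n20.ok = 8  [len(C.sig) + 6]
44. n0.key = -1  [C.ok * -1 + 7]
45. n0.live = true  [S₀.lab == false]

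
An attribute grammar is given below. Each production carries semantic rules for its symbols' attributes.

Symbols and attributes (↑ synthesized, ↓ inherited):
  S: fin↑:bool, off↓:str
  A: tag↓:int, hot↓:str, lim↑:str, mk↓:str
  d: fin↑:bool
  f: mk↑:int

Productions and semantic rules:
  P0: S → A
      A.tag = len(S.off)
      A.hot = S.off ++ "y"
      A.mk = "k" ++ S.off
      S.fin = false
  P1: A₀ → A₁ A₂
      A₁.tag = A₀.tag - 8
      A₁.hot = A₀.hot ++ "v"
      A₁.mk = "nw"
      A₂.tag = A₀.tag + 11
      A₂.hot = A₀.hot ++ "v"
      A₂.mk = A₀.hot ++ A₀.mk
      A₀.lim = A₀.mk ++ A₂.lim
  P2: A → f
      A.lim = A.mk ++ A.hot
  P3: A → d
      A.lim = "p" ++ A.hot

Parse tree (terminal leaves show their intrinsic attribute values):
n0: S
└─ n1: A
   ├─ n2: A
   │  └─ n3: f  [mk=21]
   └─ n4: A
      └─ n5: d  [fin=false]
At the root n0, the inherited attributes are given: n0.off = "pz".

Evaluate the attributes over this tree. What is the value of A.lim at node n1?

"kpzppzyv"

1. n0.off = "pz"  [given at root]
2. n1.tag = 2  [len(S.off)]
3. n1.hot = "pzy"  [S.off ++ "y"]
4. n1.mk = "kpz"  ["k" ++ S.off]
5. n2.tag = -6  [A₀.tag - 8]
6. n2.hot = "pzyv"  [A₀.hot ++ "v"]
7. n2.mk = "nw"  ["nw"]
8. n3.mk = 21  [terminal]
9. n2.lim = "nwpzyv"  [A.mk ++ A.hot]
10. n4.tag = 13  [A₀.tag + 11]
11. n4.hot = "pzyv"  [A₀.hot ++ "v"]
12. n4.mk = "pzykpz"  [A₀.hot ++ A₀.mk]
13. n5.fin = false  [terminal]
14. n4.lim = "ppzyv"  ["p" ++ A.hot]
15. n1.lim = "kpzppzyv"  [A₀.mk ++ A₂.lim]
16. n0.fin = false  [false]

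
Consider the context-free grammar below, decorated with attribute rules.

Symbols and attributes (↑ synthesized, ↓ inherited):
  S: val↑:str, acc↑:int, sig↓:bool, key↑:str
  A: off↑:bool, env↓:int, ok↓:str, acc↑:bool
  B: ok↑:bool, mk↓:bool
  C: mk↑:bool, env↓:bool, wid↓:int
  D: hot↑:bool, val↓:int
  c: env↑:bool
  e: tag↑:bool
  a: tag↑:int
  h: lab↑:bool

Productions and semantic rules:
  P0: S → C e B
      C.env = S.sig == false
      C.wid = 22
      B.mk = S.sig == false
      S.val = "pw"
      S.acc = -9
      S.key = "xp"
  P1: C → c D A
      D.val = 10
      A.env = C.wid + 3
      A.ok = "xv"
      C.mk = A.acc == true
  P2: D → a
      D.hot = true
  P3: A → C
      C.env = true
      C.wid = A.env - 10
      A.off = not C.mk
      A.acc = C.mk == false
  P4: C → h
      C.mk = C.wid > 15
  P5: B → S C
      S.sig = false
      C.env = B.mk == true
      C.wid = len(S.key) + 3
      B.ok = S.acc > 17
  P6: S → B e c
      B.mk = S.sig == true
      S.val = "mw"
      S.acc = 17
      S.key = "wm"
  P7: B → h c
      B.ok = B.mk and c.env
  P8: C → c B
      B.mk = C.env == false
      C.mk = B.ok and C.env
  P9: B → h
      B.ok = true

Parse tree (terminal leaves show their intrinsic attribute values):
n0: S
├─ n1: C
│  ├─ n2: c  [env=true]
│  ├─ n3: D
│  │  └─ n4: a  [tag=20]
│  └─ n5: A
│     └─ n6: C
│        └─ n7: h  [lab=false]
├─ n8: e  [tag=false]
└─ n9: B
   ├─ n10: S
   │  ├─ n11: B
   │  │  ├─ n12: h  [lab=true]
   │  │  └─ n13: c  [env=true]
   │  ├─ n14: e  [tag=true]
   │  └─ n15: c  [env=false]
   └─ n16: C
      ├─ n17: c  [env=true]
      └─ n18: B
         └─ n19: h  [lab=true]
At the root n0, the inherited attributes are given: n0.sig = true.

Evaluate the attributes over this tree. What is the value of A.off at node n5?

1. n0.sig = true  [given at root]
2. n1.env = false  [S.sig == false]
3. n1.wid = 22  [22]
4. n2.env = true  [terminal]
5. n3.val = 10  [10]
6. n4.tag = 20  [terminal]
7. n3.hot = true  [true]
8. n5.env = 25  [C.wid + 3]
9. n5.ok = "xv"  ["xv"]
10. n6.env = true  [true]
11. n6.wid = 15  [A.env - 10]
12. n7.lab = false  [terminal]
13. n6.mk = false  [C.wid > 15]
14. n5.off = true  [not C.mk]
15. n5.acc = true  [C.mk == false]
16. n1.mk = true  [A.acc == true]
17. n8.tag = false  [terminal]
18. n9.mk = false  [S.sig == false]
19. n10.sig = false  [false]
20. n11.mk = false  [S.sig == true]
21. n12.lab = true  [terminal]
22. n13.env = true  [terminal]
23. n11.ok = false  [B.mk and c.env]
24. n14.tag = true  [terminal]
25. n15.env = false  [terminal]
26. n10.val = "mw"  ["mw"]
27. n10.acc = 17  [17]
28. n10.key = "wm"  ["wm"]
29. n16.env = false  [B.mk == true]
30. n16.wid = 5  [len(S.key) + 3]
31. n17.env = true  [terminal]
32. n18.mk = true  [C.env == false]
33. n19.lab = true  [terminal]
34. n18.ok = true  [true]
35. n16.mk = false  [B.ok and C.env]
36. n9.ok = false  [S.acc > 17]
37. n0.val = "pw"  ["pw"]
38. n0.acc = -9  [-9]
39. n0.key = "xp"  ["xp"]

true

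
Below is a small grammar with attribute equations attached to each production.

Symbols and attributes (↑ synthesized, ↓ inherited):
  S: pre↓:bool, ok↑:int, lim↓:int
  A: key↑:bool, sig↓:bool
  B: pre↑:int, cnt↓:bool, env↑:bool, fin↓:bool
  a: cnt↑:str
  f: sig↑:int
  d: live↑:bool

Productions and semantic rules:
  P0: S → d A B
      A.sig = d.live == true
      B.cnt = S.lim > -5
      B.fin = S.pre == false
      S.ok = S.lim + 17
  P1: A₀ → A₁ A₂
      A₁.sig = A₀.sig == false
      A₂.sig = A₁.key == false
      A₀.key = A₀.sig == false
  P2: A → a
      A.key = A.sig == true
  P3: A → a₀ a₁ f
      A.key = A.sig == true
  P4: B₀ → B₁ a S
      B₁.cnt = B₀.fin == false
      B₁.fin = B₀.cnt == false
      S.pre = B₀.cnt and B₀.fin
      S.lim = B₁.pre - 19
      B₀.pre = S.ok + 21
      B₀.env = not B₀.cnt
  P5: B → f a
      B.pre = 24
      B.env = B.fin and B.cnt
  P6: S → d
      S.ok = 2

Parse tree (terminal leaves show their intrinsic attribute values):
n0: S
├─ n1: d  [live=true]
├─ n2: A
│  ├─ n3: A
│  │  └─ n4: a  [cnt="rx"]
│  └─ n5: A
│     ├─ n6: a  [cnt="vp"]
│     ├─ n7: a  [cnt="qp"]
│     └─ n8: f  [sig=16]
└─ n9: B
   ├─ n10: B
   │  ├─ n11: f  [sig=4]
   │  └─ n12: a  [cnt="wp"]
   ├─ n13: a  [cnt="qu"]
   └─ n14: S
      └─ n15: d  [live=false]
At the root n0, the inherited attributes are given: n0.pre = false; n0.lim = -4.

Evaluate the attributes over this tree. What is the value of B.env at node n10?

false

1. n0.pre = false  [given at root]
2. n0.lim = -4  [given at root]
3. n1.live = true  [terminal]
4. n2.sig = true  [d.live == true]
5. n3.sig = false  [A₀.sig == false]
6. n4.cnt = "rx"  [terminal]
7. n3.key = false  [A.sig == true]
8. n5.sig = true  [A₁.key == false]
9. n6.cnt = "vp"  [terminal]
10. n7.cnt = "qp"  [terminal]
11. n8.sig = 16  [terminal]
12. n5.key = true  [A.sig == true]
13. n2.key = false  [A₀.sig == false]
14. n9.cnt = true  [S.lim > -5]
15. n9.fin = true  [S.pre == false]
16. n10.cnt = false  [B₀.fin == false]
17. n10.fin = false  [B₀.cnt == false]
18. n11.sig = 4  [terminal]
19. n12.cnt = "wp"  [terminal]
20. n10.pre = 24  [24]
21. n10.env = false  [B.fin and B.cnt]
22. n13.cnt = "qu"  [terminal]
23. n14.pre = true  [B₀.cnt and B₀.fin]
24. n14.lim = 5  [B₁.pre - 19]
25. n15.live = false  [terminal]
26. n14.ok = 2  [2]
27. n9.pre = 23  [S.ok + 21]
28. n9.env = false  [not B₀.cnt]
29. n0.ok = 13  [S.lim + 17]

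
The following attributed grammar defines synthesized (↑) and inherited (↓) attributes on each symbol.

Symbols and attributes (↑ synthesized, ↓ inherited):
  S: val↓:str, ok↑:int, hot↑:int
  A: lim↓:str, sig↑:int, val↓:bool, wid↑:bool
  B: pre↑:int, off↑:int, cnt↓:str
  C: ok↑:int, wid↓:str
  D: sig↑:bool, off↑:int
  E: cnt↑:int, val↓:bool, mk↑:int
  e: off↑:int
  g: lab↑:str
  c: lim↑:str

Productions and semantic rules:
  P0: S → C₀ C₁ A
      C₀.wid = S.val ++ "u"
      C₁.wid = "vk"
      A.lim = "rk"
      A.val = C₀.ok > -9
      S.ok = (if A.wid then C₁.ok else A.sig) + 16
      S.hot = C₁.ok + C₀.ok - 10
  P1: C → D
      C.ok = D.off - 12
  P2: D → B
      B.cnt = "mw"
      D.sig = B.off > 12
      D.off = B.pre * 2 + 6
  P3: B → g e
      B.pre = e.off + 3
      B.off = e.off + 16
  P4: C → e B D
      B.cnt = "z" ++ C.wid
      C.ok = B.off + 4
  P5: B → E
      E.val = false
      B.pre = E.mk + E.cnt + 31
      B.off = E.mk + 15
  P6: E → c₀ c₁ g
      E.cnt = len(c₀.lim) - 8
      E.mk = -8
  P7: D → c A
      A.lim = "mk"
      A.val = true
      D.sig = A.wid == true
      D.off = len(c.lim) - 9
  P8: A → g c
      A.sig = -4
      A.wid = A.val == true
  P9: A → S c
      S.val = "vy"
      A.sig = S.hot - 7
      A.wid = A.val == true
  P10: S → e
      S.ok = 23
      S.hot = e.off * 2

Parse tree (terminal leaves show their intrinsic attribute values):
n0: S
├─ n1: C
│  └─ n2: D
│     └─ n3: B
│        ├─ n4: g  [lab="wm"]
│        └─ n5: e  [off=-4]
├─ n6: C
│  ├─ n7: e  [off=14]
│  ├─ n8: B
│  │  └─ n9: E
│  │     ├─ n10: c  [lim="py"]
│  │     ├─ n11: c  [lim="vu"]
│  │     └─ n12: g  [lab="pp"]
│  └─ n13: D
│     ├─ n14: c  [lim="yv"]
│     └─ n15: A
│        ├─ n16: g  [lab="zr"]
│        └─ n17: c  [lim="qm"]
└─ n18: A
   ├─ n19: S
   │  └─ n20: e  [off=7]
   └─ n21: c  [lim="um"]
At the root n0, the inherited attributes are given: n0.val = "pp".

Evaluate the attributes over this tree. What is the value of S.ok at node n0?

1. n0.val = "pp"  [given at root]
2. n1.wid = "ppu"  [S.val ++ "u"]
3. n3.cnt = "mw"  ["mw"]
4. n4.lab = "wm"  [terminal]
5. n5.off = -4  [terminal]
6. n3.pre = -1  [e.off + 3]
7. n3.off = 12  [e.off + 16]
8. n2.sig = false  [B.off > 12]
9. n2.off = 4  [B.pre * 2 + 6]
10. n1.ok = -8  [D.off - 12]
11. n6.wid = "vk"  ["vk"]
12. n7.off = 14  [terminal]
13. n8.cnt = "zvk"  ["z" ++ C.wid]
14. n9.val = false  [false]
15. n10.lim = "py"  [terminal]
16. n11.lim = "vu"  [terminal]
17. n12.lab = "pp"  [terminal]
18. n9.cnt = -6  [len(c₀.lim) - 8]
19. n9.mk = -8  [-8]
20. n8.pre = 17  [E.mk + E.cnt + 31]
21. n8.off = 7  [E.mk + 15]
22. n14.lim = "yv"  [terminal]
23. n15.lim = "mk"  ["mk"]
24. n15.val = true  [true]
25. n16.lab = "zr"  [terminal]
26. n17.lim = "qm"  [terminal]
27. n15.sig = -4  [-4]
28. n15.wid = true  [A.val == true]
29. n13.sig = true  [A.wid == true]
30. n13.off = -7  [len(c.lim) - 9]
31. n6.ok = 11  [B.off + 4]
32. n18.lim = "rk"  ["rk"]
33. n18.val = true  [C₀.ok > -9]
34. n19.val = "vy"  ["vy"]
35. n20.off = 7  [terminal]
36. n19.ok = 23  [23]
37. n19.hot = 14  [e.off * 2]
38. n21.lim = "um"  [terminal]
39. n18.sig = 7  [S.hot - 7]
40. n18.wid = true  [A.val == true]
41. n0.ok = 27  [(if A.wid then C₁.ok else A.sig) + 16]
42. n0.hot = -7  [C₁.ok + C₀.ok - 10]

27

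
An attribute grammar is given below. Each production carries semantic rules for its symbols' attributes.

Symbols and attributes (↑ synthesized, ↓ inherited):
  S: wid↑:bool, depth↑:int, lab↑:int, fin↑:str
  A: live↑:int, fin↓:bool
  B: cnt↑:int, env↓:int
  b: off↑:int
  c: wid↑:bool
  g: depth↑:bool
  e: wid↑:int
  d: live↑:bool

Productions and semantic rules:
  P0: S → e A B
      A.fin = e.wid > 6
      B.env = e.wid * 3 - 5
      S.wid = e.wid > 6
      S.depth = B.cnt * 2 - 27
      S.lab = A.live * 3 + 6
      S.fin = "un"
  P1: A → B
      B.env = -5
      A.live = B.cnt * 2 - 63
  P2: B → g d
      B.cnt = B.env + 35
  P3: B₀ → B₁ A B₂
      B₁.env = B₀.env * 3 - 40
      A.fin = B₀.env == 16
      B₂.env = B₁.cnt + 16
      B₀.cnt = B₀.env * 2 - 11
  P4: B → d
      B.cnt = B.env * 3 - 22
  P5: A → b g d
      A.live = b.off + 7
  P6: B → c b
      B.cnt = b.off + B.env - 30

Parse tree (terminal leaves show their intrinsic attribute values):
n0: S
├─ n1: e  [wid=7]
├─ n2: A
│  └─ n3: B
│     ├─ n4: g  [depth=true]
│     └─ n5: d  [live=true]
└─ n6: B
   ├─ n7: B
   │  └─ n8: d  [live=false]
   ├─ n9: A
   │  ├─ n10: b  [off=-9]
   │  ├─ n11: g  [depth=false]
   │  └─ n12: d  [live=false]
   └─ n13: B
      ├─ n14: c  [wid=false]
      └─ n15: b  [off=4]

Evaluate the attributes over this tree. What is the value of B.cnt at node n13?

1. n1.wid = 7  [terminal]
2. n2.fin = true  [e.wid > 6]
3. n3.env = -5  [-5]
4. n4.depth = true  [terminal]
5. n5.live = true  [terminal]
6. n3.cnt = 30  [B.env + 35]
7. n2.live = -3  [B.cnt * 2 - 63]
8. n6.env = 16  [e.wid * 3 - 5]
9. n7.env = 8  [B₀.env * 3 - 40]
10. n8.live = false  [terminal]
11. n7.cnt = 2  [B.env * 3 - 22]
12. n9.fin = true  [B₀.env == 16]
13. n10.off = -9  [terminal]
14. n11.depth = false  [terminal]
15. n12.live = false  [terminal]
16. n9.live = -2  [b.off + 7]
17. n13.env = 18  [B₁.cnt + 16]
18. n14.wid = false  [terminal]
19. n15.off = 4  [terminal]
20. n13.cnt = -8  [b.off + B.env - 30]
21. n6.cnt = 21  [B₀.env * 2 - 11]
22. n0.wid = true  [e.wid > 6]
23. n0.depth = 15  [B.cnt * 2 - 27]
24. n0.lab = -3  [A.live * 3 + 6]
25. n0.fin = "un"  ["un"]

-8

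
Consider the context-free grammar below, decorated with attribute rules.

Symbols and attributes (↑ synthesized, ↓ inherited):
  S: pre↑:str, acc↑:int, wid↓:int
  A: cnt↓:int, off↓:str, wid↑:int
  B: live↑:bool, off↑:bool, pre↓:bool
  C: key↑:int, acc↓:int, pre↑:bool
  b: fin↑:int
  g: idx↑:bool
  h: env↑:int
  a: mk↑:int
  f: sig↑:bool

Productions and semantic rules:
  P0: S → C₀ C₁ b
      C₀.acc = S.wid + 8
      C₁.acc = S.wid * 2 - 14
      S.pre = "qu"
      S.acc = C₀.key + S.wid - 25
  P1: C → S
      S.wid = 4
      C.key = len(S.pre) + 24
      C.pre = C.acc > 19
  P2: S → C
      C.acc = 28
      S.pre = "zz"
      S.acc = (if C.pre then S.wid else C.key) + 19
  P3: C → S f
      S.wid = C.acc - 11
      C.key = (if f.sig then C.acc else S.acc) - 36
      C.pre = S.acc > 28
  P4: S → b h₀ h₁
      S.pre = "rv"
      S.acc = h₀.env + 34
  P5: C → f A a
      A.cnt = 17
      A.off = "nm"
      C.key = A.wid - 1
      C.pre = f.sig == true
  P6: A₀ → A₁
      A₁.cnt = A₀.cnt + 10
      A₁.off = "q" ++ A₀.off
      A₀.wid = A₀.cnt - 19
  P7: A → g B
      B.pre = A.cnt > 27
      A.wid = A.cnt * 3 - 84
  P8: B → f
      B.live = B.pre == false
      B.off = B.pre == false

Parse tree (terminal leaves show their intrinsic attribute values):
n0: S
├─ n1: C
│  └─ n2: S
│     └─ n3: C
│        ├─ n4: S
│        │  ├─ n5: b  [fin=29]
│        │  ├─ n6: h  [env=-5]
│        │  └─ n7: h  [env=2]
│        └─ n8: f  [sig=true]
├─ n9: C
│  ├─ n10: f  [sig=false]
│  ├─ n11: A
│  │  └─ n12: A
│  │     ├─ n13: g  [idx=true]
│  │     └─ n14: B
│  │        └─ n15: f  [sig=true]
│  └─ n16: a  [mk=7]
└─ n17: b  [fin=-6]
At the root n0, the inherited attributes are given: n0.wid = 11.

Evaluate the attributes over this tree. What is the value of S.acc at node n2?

23

1. n0.wid = 11  [given at root]
2. n1.acc = 19  [S.wid + 8]
3. n2.wid = 4  [4]
4. n3.acc = 28  [28]
5. n4.wid = 17  [C.acc - 11]
6. n5.fin = 29  [terminal]
7. n6.env = -5  [terminal]
8. n7.env = 2  [terminal]
9. n4.pre = "rv"  ["rv"]
10. n4.acc = 29  [h₀.env + 34]
11. n8.sig = true  [terminal]
12. n3.key = -8  [(if f.sig then C.acc else S.acc) - 36]
13. n3.pre = true  [S.acc > 28]
14. n2.pre = "zz"  ["zz"]
15. n2.acc = 23  [(if C.pre then S.wid else C.key) + 19]
16. n1.key = 26  [len(S.pre) + 24]
17. n1.pre = false  [C.acc > 19]
18. n9.acc = 8  [S.wid * 2 - 14]
19. n10.sig = false  [terminal]
20. n11.cnt = 17  [17]
21. n11.off = "nm"  ["nm"]
22. n12.cnt = 27  [A₀.cnt + 10]
23. n12.off = "qnm"  ["q" ++ A₀.off]
24. n13.idx = true  [terminal]
25. n14.pre = false  [A.cnt > 27]
26. n15.sig = true  [terminal]
27. n14.live = true  [B.pre == false]
28. n14.off = true  [B.pre == false]
29. n12.wid = -3  [A.cnt * 3 - 84]
30. n11.wid = -2  [A₀.cnt - 19]
31. n16.mk = 7  [terminal]
32. n9.key = -3  [A.wid - 1]
33. n9.pre = false  [f.sig == true]
34. n17.fin = -6  [terminal]
35. n0.pre = "qu"  ["qu"]
36. n0.acc = 12  [C₀.key + S.wid - 25]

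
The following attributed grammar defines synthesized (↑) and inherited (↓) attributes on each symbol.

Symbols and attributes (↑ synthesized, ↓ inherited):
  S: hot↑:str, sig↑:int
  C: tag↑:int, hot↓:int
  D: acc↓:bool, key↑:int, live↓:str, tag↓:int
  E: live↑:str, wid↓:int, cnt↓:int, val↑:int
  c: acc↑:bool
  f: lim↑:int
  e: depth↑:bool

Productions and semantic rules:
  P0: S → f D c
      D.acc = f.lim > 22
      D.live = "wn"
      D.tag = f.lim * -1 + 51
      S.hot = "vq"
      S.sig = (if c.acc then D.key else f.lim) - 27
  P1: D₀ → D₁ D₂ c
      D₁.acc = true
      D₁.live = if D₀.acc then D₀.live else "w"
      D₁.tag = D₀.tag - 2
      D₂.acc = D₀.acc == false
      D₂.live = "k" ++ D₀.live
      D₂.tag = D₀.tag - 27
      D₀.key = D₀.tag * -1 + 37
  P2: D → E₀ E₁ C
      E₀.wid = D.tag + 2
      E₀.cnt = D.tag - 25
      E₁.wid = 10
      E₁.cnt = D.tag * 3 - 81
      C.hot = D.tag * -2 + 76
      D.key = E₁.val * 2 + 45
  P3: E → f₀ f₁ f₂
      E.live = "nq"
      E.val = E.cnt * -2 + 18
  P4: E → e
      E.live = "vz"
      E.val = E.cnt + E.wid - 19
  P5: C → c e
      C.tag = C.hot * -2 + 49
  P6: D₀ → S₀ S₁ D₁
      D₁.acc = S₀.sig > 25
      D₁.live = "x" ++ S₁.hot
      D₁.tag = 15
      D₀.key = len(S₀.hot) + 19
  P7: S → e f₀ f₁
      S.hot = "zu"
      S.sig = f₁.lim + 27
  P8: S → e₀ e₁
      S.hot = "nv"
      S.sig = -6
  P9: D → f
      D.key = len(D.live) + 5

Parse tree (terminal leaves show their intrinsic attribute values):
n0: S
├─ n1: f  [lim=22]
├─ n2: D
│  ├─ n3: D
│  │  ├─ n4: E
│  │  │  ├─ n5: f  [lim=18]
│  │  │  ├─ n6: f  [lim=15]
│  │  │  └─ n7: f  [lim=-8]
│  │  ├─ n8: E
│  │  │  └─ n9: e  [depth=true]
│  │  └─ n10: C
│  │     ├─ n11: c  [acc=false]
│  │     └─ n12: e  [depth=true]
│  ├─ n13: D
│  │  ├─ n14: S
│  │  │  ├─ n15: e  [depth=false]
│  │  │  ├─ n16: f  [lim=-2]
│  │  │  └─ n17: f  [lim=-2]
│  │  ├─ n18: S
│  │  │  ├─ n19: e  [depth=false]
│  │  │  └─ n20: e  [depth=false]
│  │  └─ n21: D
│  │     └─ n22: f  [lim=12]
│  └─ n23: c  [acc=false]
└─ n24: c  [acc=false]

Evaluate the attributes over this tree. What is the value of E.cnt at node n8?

0

1. n1.lim = 22  [terminal]
2. n2.acc = false  [f.lim > 22]
3. n2.live = "wn"  ["wn"]
4. n2.tag = 29  [f.lim * -1 + 51]
5. n3.acc = true  [true]
6. n3.live = "w"  [if D₀.acc then D₀.live else "w"]
7. n3.tag = 27  [D₀.tag - 2]
8. n4.wid = 29  [D.tag + 2]
9. n4.cnt = 2  [D.tag - 25]
10. n5.lim = 18  [terminal]
11. n6.lim = 15  [terminal]
12. n7.lim = -8  [terminal]
13. n4.live = "nq"  ["nq"]
14. n4.val = 14  [E.cnt * -2 + 18]
15. n8.wid = 10  [10]
16. n8.cnt = 0  [D.tag * 3 - 81]
17. n9.depth = true  [terminal]
18. n8.live = "vz"  ["vz"]
19. n8.val = -9  [E.cnt + E.wid - 19]
20. n10.hot = 22  [D.tag * -2 + 76]
21. n11.acc = false  [terminal]
22. n12.depth = true  [terminal]
23. n10.tag = 5  [C.hot * -2 + 49]
24. n3.key = 27  [E₁.val * 2 + 45]
25. n13.acc = true  [D₀.acc == false]
26. n13.live = "kwn"  ["k" ++ D₀.live]
27. n13.tag = 2  [D₀.tag - 27]
28. n15.depth = false  [terminal]
29. n16.lim = -2  [terminal]
30. n17.lim = -2  [terminal]
31. n14.hot = "zu"  ["zu"]
32. n14.sig = 25  [f₁.lim + 27]
33. n19.depth = false  [terminal]
34. n20.depth = false  [terminal]
35. n18.hot = "nv"  ["nv"]
36. n18.sig = -6  [-6]
37. n21.acc = false  [S₀.sig > 25]
38. n21.live = "xnv"  ["x" ++ S₁.hot]
39. n21.tag = 15  [15]
40. n22.lim = 12  [terminal]
41. n21.key = 8  [len(D.live) + 5]
42. n13.key = 21  [len(S₀.hot) + 19]
43. n23.acc = false  [terminal]
44. n2.key = 8  [D₀.tag * -1 + 37]
45. n24.acc = false  [terminal]
46. n0.hot = "vq"  ["vq"]
47. n0.sig = -5  [(if c.acc then D.key else f.lim) - 27]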